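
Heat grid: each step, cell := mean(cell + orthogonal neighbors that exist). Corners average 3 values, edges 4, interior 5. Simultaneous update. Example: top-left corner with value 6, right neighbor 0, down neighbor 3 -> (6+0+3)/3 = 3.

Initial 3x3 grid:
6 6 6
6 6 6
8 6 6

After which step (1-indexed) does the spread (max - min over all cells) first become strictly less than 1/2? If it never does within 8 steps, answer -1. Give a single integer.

Answer: 3

Derivation:
Step 1: max=20/3, min=6, spread=2/3
Step 2: max=59/9, min=6, spread=5/9
Step 3: max=689/108, min=6, spread=41/108
  -> spread < 1/2 first at step 3
Step 4: max=41011/6480, min=1091/180, spread=347/1296
Step 5: max=2439737/388800, min=10957/1800, spread=2921/15552
Step 6: max=145796539/23328000, min=1321483/216000, spread=24611/186624
Step 7: max=8716802033/1399680000, min=29816741/4860000, spread=207329/2239488
Step 8: max=521914752451/83980800000, min=1594001599/259200000, spread=1746635/26873856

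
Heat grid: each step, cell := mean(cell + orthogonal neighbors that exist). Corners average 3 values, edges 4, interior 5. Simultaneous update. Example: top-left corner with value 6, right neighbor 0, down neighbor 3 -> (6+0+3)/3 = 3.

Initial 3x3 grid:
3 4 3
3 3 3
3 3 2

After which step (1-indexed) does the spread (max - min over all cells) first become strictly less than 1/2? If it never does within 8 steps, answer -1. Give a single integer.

Step 1: max=10/3, min=8/3, spread=2/3
Step 2: max=787/240, min=49/18, spread=401/720
Step 3: max=6917/2160, min=3101/1080, spread=143/432
  -> spread < 1/2 first at step 3
Step 4: max=406279/129600, min=188077/64800, spread=1205/5184
Step 5: max=24218813/7776000, min=11474969/3888000, spread=10151/62208
Step 6: max=1439542111/466560000, min=693046993/233280000, spread=85517/746496
Step 7: max=85974556517/27993600000, min=41861604821/13996800000, spread=720431/8957952
Step 8: max=5136445489399/1679616000000, min=2520806955637/839808000000, spread=6069221/107495424

Answer: 3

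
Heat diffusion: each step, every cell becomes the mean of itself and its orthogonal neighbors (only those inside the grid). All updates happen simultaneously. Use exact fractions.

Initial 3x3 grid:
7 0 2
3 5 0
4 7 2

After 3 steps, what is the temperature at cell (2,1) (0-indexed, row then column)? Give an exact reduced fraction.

Step 1: cell (2,1) = 9/2
Step 2: cell (2,1) = 91/24
Step 3: cell (2,1) = 5501/1440
Full grid after step 3:
  1501/432 489/160 1007/432
  1283/320 971/300 8077/2880
  1781/432 5501/1440 445/144

Answer: 5501/1440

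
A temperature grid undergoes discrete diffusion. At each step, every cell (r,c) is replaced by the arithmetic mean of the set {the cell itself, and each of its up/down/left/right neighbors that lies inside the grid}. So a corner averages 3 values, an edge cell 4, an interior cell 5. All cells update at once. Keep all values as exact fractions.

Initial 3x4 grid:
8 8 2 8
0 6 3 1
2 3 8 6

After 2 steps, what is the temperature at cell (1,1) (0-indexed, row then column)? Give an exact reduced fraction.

Answer: 91/20

Derivation:
Step 1: cell (1,1) = 4
Step 2: cell (1,1) = 91/20
Full grid after step 2:
  46/9 247/48 227/48 161/36
  15/4 91/20 91/20 103/24
  125/36 185/48 75/16 29/6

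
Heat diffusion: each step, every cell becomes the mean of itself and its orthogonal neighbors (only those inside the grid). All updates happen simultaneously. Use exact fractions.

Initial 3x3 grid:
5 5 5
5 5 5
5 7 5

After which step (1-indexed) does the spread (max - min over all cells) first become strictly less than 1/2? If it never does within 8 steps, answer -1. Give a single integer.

Step 1: max=17/3, min=5, spread=2/3
Step 2: max=667/120, min=5, spread=67/120
Step 3: max=5837/1080, min=507/100, spread=1807/5400
  -> spread < 1/2 first at step 3
Step 4: max=2317963/432000, min=13861/2700, spread=33401/144000
Step 5: max=20669933/3888000, min=1393391/270000, spread=3025513/19440000
Step 6: max=8240926867/1555200000, min=74755949/14400000, spread=53531/497664
Step 7: max=492592925849/93312000000, min=20231116051/3888000000, spread=450953/5971968
Step 8: max=29502503560603/5598720000000, min=2433808610519/466560000000, spread=3799043/71663616

Answer: 3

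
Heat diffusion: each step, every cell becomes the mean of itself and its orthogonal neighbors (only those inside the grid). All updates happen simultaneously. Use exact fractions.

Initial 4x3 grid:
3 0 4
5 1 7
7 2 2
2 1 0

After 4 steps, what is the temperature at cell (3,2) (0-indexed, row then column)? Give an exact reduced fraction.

Step 1: cell (3,2) = 1
Step 2: cell (3,2) = 5/3
Step 3: cell (3,2) = 247/120
Step 4: cell (3,2) = 99379/43200
Full grid after step 4:
  49669/16200 326131/108000 192901/64800
  335141/108000 535811/180000 623407/216000
  320371/108000 990247/360000 184789/72000
  355987/129600 2143763/864000 99379/43200

Answer: 99379/43200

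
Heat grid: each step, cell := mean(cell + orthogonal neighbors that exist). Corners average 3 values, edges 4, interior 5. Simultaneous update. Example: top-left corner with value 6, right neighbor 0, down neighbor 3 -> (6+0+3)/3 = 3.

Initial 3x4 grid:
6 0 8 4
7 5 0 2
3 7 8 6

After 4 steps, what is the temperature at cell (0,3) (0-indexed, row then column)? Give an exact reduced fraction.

Step 1: cell (0,3) = 14/3
Step 2: cell (0,3) = 32/9
Step 3: cell (0,3) = 8791/2160
Step 4: cell (0,3) = 261379/64800
Full grid after step 4:
  602353/129600 940223/216000 917203/216000 261379/64800
  1378949/288000 568201/120000 261413/60000 19601/4500
  661403/129600 131981/27000 64583/13500 146077/32400

Answer: 261379/64800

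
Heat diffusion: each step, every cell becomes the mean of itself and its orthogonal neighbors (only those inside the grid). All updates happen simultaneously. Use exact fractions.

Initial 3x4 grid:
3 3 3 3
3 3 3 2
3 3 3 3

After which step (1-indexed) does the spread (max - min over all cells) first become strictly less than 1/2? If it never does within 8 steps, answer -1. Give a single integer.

Answer: 1

Derivation:
Step 1: max=3, min=8/3, spread=1/3
  -> spread < 1/2 first at step 1
Step 2: max=3, min=653/240, spread=67/240
Step 3: max=3, min=6043/2160, spread=437/2160
Step 4: max=2991/1000, min=2434469/864000, spread=29951/172800
Step 5: max=10046/3375, min=22112179/7776000, spread=206761/1555200
Step 6: max=16034329/5400000, min=8875004429/3110400000, spread=14430763/124416000
Step 7: max=1278347273/432000000, min=534764258311/186624000000, spread=139854109/1492992000
Step 8: max=114788771023/38880000000, min=32169848109749/11197440000000, spread=7114543559/89579520000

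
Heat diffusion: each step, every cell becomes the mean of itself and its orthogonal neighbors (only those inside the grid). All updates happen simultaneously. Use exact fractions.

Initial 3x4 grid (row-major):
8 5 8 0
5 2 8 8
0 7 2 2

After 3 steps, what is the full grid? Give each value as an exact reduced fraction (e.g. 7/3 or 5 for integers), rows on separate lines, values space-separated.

Answer: 3733/720 209/40 1909/360 5533/1080
869/192 1949/400 731/150 1397/288
1001/240 333/80 1081/240 271/60

Derivation:
After step 1:
  6 23/4 21/4 16/3
  15/4 27/5 28/5 9/2
  4 11/4 19/4 4
After step 2:
  31/6 28/5 329/60 181/36
  383/80 93/20 51/10 583/120
  7/2 169/40 171/40 53/12
After step 3:
  3733/720 209/40 1909/360 5533/1080
  869/192 1949/400 731/150 1397/288
  1001/240 333/80 1081/240 271/60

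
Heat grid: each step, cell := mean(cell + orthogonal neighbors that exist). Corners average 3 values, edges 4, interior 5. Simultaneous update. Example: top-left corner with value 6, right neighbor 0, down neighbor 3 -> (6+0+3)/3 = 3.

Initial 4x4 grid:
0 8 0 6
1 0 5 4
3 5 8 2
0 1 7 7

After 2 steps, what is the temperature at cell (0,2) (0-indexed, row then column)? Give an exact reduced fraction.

Answer: 809/240

Derivation:
Step 1: cell (0,2) = 19/4
Step 2: cell (0,2) = 809/240
Full grid after step 2:
  2 271/80 809/240 37/9
  201/80 68/25 108/25 487/120
  479/240 181/50 116/25 607/120
  41/18 103/30 74/15 49/9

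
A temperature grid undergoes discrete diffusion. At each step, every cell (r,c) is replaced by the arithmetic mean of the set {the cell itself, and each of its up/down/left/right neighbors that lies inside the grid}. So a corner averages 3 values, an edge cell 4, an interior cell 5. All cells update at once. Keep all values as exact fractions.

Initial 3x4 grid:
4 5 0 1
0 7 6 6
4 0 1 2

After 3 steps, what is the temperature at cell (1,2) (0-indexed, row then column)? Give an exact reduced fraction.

Answer: 4997/1500

Derivation:
Step 1: cell (1,2) = 4
Step 2: cell (1,2) = 83/25
Step 3: cell (1,2) = 4997/1500
Full grid after step 3:
  2377/720 1049/300 11773/3600 1387/432
  46327/14400 4757/1500 4997/1500 45427/14400
  1469/540 21551/7200 7157/2400 28/9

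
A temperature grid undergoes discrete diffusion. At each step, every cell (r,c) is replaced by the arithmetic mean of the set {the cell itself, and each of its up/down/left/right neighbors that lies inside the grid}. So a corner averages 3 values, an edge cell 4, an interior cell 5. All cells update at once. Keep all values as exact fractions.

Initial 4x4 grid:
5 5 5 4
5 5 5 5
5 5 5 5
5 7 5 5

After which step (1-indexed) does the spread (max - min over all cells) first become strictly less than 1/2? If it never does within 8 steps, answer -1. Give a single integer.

Answer: 4

Derivation:
Step 1: max=17/3, min=14/3, spread=1
Step 2: max=331/60, min=85/18, spread=143/180
Step 3: max=2911/540, min=1039/216, spread=209/360
Step 4: max=286843/54000, min=31357/6480, spread=19151/40500
  -> spread < 1/2 first at step 4
Step 5: max=2568643/486000, min=4749299/972000, spread=129329/324000
Step 6: max=76478377/14580000, min=143215877/29160000, spread=3246959/9720000
Step 7: max=570953599/109350000, min=172871129/34992000, spread=81950189/291600000
Step 8: max=68190973891/13122000000, min=5207443529/1049760000, spread=2065286519/8748000000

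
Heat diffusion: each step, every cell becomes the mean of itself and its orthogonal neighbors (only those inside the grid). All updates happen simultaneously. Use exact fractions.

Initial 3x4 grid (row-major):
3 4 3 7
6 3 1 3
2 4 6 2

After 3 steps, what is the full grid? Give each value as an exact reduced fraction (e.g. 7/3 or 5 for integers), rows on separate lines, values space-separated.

After step 1:
  13/3 13/4 15/4 13/3
  7/2 18/5 16/5 13/4
  4 15/4 13/4 11/3
After step 2:
  133/36 56/15 109/30 34/9
  463/120 173/50 341/100 289/80
  15/4 73/20 52/15 61/18
After step 3:
  4063/1080 13069/3600 13099/3600 7937/2160
  26573/7200 10867/3000 7033/2000 17027/4800
  1351/360 2149/600 3131/900 7537/2160

Answer: 4063/1080 13069/3600 13099/3600 7937/2160
26573/7200 10867/3000 7033/2000 17027/4800
1351/360 2149/600 3131/900 7537/2160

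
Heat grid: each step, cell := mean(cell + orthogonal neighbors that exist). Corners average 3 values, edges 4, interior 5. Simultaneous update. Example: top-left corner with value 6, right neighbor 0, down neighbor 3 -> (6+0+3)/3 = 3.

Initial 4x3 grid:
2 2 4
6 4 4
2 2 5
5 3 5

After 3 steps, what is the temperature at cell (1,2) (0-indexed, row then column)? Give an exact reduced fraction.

Step 1: cell (1,2) = 17/4
Step 2: cell (1,2) = 911/240
Step 3: cell (1,2) = 26603/7200
Full grid after step 3:
  7301/2160 12269/3600 7661/2160
  24803/7200 10697/3000 26603/7200
  25673/7200 21859/6000 27773/7200
  482/135 53831/14400 2093/540

Answer: 26603/7200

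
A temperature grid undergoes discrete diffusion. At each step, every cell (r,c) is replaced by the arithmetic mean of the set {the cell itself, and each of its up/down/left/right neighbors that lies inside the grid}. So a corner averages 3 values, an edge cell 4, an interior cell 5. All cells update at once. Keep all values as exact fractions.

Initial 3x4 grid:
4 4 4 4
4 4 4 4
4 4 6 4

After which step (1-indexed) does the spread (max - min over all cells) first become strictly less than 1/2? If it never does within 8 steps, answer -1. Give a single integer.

Step 1: max=14/3, min=4, spread=2/3
Step 2: max=271/60, min=4, spread=31/60
Step 3: max=2371/540, min=4, spread=211/540
  -> spread < 1/2 first at step 3
Step 4: max=232897/54000, min=3647/900, spread=14077/54000
Step 5: max=2084407/486000, min=219683/54000, spread=5363/24300
Step 6: max=62060809/14580000, min=122869/30000, spread=93859/583200
Step 7: max=3709474481/874800000, min=199736467/48600000, spread=4568723/34992000
Step 8: max=221732435629/52488000000, min=6013618889/1458000000, spread=8387449/83980800

Answer: 3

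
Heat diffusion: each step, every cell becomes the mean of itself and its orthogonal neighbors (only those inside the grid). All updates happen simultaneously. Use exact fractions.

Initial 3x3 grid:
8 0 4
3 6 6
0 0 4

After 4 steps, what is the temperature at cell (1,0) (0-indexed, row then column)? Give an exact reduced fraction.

Answer: 559799/172800

Derivation:
Step 1: cell (1,0) = 17/4
Step 2: cell (1,0) = 143/48
Step 3: cell (1,0) = 9757/2880
Step 4: cell (1,0) = 559799/172800
Full grid after step 4:
  94537/25920 11781/3200 50461/12960
  559799/172800 254213/72000 77053/21600
  26459/8640 266987/86400 44161/12960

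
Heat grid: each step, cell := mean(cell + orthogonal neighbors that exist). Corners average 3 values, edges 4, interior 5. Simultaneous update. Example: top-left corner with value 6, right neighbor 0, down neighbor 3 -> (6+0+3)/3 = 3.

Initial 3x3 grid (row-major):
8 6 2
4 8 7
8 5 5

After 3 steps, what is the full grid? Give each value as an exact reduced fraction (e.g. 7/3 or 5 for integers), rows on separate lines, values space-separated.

Answer: 73/12 1427/240 403/72
1129/180 1777/300 8327/1440
1333/216 8797/1440 313/54

Derivation:
After step 1:
  6 6 5
  7 6 11/2
  17/3 13/2 17/3
After step 2:
  19/3 23/4 11/2
  37/6 31/5 133/24
  115/18 143/24 53/9
After step 3:
  73/12 1427/240 403/72
  1129/180 1777/300 8327/1440
  1333/216 8797/1440 313/54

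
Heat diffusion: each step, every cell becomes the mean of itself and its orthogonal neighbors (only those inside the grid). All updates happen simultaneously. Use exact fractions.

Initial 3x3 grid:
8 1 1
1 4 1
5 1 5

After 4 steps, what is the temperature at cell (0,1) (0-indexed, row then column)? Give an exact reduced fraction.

Answer: 1165327/432000

Derivation:
Step 1: cell (0,1) = 7/2
Step 2: cell (0,1) = 283/120
Step 3: cell (0,1) = 21191/7200
Step 4: cell (0,1) = 1165327/432000
Full grid after step 4:
  25207/8100 1165327/432000 12481/4800
  1293077/432000 174883/60000 2139029/864000
  406387/129600 2394529/864000 175631/64800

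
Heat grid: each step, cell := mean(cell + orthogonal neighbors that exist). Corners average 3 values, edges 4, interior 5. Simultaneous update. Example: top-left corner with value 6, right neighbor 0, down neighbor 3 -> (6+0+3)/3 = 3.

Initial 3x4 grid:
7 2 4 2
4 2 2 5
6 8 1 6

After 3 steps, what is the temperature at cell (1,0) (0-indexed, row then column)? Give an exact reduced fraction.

Step 1: cell (1,0) = 19/4
Step 2: cell (1,0) = 1121/240
Step 3: cell (1,0) = 64003/14400
Full grid after step 3:
  2249/540 26699/7200 24139/7200 1807/540
  64003/14400 11971/3000 10661/3000 51263/14400
  3407/720 859/200 1573/400 2731/720

Answer: 64003/14400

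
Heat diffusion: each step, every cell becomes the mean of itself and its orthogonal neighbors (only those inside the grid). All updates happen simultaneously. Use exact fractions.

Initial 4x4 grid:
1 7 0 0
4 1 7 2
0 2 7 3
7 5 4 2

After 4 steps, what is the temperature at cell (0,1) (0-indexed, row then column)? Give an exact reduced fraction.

Answer: 74509/24000

Derivation:
Step 1: cell (0,1) = 9/4
Step 2: cell (0,1) = 279/80
Step 3: cell (0,1) = 2279/800
Step 4: cell (0,1) = 74509/24000
Full grid after step 4:
  31891/10800 74509/24000 618973/216000 185467/64800
  233267/72000 31619/10000 592801/180000 163057/54000
  243523/72000 43853/12000 106453/30000 12679/3600
  80011/21600 135179/36000 27907/7200 7987/2160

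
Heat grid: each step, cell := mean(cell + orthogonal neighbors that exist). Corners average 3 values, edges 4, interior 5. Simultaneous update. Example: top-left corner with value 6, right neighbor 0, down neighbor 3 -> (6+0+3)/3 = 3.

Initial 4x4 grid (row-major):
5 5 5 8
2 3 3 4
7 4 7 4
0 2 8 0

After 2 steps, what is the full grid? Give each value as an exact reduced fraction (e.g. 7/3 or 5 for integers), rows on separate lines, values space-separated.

After step 1:
  4 9/2 21/4 17/3
  17/4 17/5 22/5 19/4
  13/4 23/5 26/5 15/4
  3 7/2 17/4 4
After step 2:
  17/4 343/80 1189/240 47/9
  149/40 423/100 23/5 557/120
  151/40 399/100 111/25 177/40
  13/4 307/80 339/80 4

Answer: 17/4 343/80 1189/240 47/9
149/40 423/100 23/5 557/120
151/40 399/100 111/25 177/40
13/4 307/80 339/80 4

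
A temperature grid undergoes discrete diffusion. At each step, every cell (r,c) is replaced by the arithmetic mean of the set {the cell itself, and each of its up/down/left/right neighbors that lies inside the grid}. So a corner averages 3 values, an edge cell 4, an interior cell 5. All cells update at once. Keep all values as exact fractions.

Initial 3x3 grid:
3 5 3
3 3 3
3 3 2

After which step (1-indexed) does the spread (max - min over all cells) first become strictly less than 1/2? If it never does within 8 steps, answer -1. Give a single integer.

Answer: 3

Derivation:
Step 1: max=11/3, min=8/3, spread=1
Step 2: max=427/120, min=49/18, spread=301/360
Step 3: max=3677/1080, min=42023/14400, spread=21011/43200
  -> spread < 1/2 first at step 3
Step 4: max=1432303/432000, min=192409/64800, spread=448729/1296000
Step 5: max=12724373/3888000, min=11820623/3888000, spread=1205/5184
Step 6: max=753462931/233280000, min=715396681/233280000, spread=10151/62208
Step 7: max=44929863557/13996800000, min=43326419807/13996800000, spread=85517/746496
Step 8: max=2679880079779/839808000000, min=2612339673529/839808000000, spread=720431/8957952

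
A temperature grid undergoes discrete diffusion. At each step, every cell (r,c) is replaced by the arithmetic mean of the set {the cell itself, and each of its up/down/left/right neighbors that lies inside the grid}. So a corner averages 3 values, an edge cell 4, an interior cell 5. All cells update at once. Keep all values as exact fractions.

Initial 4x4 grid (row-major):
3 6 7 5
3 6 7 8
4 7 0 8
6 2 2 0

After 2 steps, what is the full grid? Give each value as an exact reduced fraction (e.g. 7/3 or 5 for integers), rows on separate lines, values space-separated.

After step 1:
  4 11/2 25/4 20/3
  4 29/5 28/5 7
  5 19/5 24/5 4
  4 17/4 1 10/3
After step 2:
  9/2 431/80 1441/240 239/36
  47/10 247/50 589/100 349/60
  21/5 473/100 96/25 287/60
  53/12 261/80 803/240 25/9

Answer: 9/2 431/80 1441/240 239/36
47/10 247/50 589/100 349/60
21/5 473/100 96/25 287/60
53/12 261/80 803/240 25/9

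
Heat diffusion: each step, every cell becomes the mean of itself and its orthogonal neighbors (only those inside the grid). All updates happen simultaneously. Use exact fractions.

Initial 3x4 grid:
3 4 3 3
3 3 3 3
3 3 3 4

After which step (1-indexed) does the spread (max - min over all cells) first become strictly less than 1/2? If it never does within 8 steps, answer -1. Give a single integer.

Answer: 1

Derivation:
Step 1: max=10/3, min=3, spread=1/3
  -> spread < 1/2 first at step 1
Step 2: max=59/18, min=3, spread=5/18
Step 3: max=3451/1080, min=2219/720, spread=49/432
Step 4: max=413269/129600, min=66769/21600, spread=2531/25920
Step 5: max=164633089/51840000, min=673391/216000, spread=3019249/51840000
Step 6: max=164396711/51840000, min=60719051/19440000, spread=297509/6220800
Step 7: max=591028799209/186624000000, min=913485521/291600000, spread=6398065769/186624000000
Step 8: max=1772353464773/559872000000, min=36581378951/11664000000, spread=131578201/4478976000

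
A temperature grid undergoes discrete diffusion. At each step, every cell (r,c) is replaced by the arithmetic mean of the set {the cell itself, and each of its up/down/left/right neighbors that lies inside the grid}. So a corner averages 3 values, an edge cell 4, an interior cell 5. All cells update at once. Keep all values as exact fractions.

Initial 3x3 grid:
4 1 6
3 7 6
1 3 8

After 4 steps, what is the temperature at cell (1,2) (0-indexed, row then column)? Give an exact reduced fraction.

Answer: 55399/11520

Derivation:
Step 1: cell (1,2) = 27/4
Step 2: cell (1,2) = 83/16
Step 3: cell (1,2) = 1001/192
Step 4: cell (1,2) = 55399/11520
Full grid after step 4:
  20267/5184 24367/5760 24763/5184
  14653/3840 21293/4800 55399/11520
  10391/2592 50399/11520 12799/2592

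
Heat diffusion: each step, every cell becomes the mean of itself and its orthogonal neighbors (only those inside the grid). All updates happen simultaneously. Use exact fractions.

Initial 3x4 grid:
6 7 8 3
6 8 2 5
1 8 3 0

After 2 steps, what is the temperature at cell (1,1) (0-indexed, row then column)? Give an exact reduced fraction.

Answer: 289/50

Derivation:
Step 1: cell (1,1) = 31/5
Step 2: cell (1,1) = 289/50
Full grid after step 2:
  113/18 1487/240 1367/240 77/18
  1367/240 289/50 443/100 157/40
  61/12 389/80 967/240 101/36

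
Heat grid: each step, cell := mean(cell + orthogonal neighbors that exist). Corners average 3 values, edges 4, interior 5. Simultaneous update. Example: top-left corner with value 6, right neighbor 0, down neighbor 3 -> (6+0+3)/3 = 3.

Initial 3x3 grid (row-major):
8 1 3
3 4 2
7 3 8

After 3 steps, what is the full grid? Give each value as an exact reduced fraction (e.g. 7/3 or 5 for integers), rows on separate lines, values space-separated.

After step 1:
  4 4 2
  11/2 13/5 17/4
  13/3 11/2 13/3
After step 2:
  9/2 63/20 41/12
  493/120 437/100 791/240
  46/9 503/120 169/36
After step 3:
  1411/360 4631/1200 263/80
  32561/7200 22939/6000 56797/14400
  1207/270 33061/7200 8771/2160

Answer: 1411/360 4631/1200 263/80
32561/7200 22939/6000 56797/14400
1207/270 33061/7200 8771/2160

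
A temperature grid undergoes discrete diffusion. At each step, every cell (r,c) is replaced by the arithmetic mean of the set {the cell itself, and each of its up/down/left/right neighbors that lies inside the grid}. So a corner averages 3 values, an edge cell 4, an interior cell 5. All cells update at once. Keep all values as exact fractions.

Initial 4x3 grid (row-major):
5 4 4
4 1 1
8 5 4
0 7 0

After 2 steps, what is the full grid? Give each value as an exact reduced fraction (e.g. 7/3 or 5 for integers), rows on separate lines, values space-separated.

Answer: 37/9 83/24 3
193/48 37/10 11/4
75/16 71/20 41/12
49/12 25/6 55/18

Derivation:
After step 1:
  13/3 7/2 3
  9/2 3 5/2
  17/4 5 5/2
  5 3 11/3
After step 2:
  37/9 83/24 3
  193/48 37/10 11/4
  75/16 71/20 41/12
  49/12 25/6 55/18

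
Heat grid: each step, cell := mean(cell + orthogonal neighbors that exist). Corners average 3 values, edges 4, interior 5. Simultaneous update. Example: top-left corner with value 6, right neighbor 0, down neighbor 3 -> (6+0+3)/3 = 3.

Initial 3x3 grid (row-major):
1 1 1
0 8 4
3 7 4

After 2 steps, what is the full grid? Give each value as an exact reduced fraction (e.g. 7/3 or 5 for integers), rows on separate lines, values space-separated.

After step 1:
  2/3 11/4 2
  3 4 17/4
  10/3 11/2 5
After step 2:
  77/36 113/48 3
  11/4 39/10 61/16
  71/18 107/24 59/12

Answer: 77/36 113/48 3
11/4 39/10 61/16
71/18 107/24 59/12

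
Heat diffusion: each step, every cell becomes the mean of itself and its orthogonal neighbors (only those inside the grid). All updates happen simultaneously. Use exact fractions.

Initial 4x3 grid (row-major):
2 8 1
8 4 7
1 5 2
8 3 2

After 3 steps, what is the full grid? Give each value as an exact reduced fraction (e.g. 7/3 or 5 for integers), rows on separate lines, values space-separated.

After step 1:
  6 15/4 16/3
  15/4 32/5 7/2
  11/2 3 4
  4 9/2 7/3
After step 2:
  9/2 1289/240 151/36
  433/80 102/25 577/120
  65/16 117/25 77/24
  14/3 83/24 65/18
After step 3:
  917/180 65323/14400 10349/2160
  3611/800 14611/3000 7331/1800
  11293/2400 23387/6000 14677/3600
  65/16 29549/7200 185/54

Answer: 917/180 65323/14400 10349/2160
3611/800 14611/3000 7331/1800
11293/2400 23387/6000 14677/3600
65/16 29549/7200 185/54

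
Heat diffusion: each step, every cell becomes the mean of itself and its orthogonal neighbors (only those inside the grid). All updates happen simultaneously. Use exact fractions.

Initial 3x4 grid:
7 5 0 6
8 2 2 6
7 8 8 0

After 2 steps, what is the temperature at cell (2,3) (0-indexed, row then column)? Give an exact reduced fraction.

Answer: 38/9

Derivation:
Step 1: cell (2,3) = 14/3
Step 2: cell (2,3) = 38/9
Full grid after step 2:
  97/18 221/48 287/80 43/12
  19/3 487/100 397/100 473/120
  239/36 281/48 1141/240 38/9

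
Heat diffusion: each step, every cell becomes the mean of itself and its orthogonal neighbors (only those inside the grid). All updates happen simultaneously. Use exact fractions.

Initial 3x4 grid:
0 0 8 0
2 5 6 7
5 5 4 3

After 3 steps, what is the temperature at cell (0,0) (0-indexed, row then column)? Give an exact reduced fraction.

Answer: 5671/2160

Derivation:
Step 1: cell (0,0) = 2/3
Step 2: cell (0,0) = 83/36
Step 3: cell (0,0) = 5671/2160
Full grid after step 3:
  5671/2160 24511/7200 9407/2400 649/144
  11843/3600 5467/1500 1708/375 16013/3600
  2627/720 10337/2400 32221/7200 2057/432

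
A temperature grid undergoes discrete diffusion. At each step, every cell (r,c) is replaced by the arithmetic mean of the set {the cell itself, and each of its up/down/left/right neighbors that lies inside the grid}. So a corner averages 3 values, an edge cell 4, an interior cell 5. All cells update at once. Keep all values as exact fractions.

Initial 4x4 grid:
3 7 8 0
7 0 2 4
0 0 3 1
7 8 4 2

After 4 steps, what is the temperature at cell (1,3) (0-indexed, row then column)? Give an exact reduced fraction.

Answer: 43829/14400

Derivation:
Step 1: cell (1,3) = 7/4
Step 2: cell (1,3) = 233/80
Step 3: cell (1,3) = 6787/2400
Step 4: cell (1,3) = 43829/14400
Full grid after step 4:
  252073/64800 821353/216000 1139/320 17873/5400
  400169/108000 630139/180000 48083/15000 43829/14400
  130183/36000 6383/1875 555161/180000 609251/216000
  5083/1350 14277/4000 344743/108000 192131/64800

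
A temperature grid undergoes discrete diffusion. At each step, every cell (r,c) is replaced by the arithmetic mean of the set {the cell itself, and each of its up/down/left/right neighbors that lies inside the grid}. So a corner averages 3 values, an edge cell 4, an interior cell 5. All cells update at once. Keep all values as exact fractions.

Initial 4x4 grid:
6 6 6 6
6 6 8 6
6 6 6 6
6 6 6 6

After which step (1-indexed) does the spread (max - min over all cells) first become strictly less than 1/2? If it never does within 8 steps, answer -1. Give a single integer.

Answer: 2

Derivation:
Step 1: max=13/2, min=6, spread=1/2
Step 2: max=161/25, min=6, spread=11/25
  -> spread < 1/2 first at step 2
Step 3: max=7567/1200, min=6, spread=367/1200
Step 4: max=33971/5400, min=1813/300, spread=1337/5400
Step 5: max=1013669/162000, min=54469/9000, spread=33227/162000
Step 6: max=30374327/4860000, min=328049/54000, spread=849917/4860000
Step 7: max=908514347/145800000, min=4928533/810000, spread=21378407/145800000
Step 8: max=27210462371/4374000000, min=1481688343/243000000, spread=540072197/4374000000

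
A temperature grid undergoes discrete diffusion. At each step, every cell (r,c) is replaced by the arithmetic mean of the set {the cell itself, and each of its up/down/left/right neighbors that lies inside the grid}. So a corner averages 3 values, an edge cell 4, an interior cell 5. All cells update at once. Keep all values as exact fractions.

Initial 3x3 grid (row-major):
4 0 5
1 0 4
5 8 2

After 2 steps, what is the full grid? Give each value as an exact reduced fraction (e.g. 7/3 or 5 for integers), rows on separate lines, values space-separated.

After step 1:
  5/3 9/4 3
  5/2 13/5 11/4
  14/3 15/4 14/3
After step 2:
  77/36 571/240 8/3
  343/120 277/100 781/240
  131/36 941/240 67/18

Answer: 77/36 571/240 8/3
343/120 277/100 781/240
131/36 941/240 67/18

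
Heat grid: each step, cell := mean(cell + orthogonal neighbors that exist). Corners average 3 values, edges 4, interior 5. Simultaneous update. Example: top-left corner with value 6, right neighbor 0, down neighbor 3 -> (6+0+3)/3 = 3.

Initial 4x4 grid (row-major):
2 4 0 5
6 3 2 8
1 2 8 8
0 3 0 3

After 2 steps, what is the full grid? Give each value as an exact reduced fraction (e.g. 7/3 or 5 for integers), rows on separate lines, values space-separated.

After step 1:
  4 9/4 11/4 13/3
  3 17/5 21/5 23/4
  9/4 17/5 4 27/4
  4/3 5/4 7/2 11/3
After step 2:
  37/12 31/10 203/60 77/18
  253/80 13/4 201/50 631/120
  599/240 143/50 437/100 121/24
  29/18 569/240 149/48 167/36

Answer: 37/12 31/10 203/60 77/18
253/80 13/4 201/50 631/120
599/240 143/50 437/100 121/24
29/18 569/240 149/48 167/36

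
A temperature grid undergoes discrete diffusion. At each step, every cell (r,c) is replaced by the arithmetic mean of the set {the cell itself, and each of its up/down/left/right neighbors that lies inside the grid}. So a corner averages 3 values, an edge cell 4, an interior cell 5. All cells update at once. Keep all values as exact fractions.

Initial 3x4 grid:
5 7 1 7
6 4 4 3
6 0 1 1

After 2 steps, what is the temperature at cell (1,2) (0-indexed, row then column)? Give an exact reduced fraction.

Answer: 84/25

Derivation:
Step 1: cell (1,2) = 13/5
Step 2: cell (1,2) = 84/25
Full grid after step 2:
  31/6 24/5 229/60 73/18
  389/80 381/100 84/25 701/240
  4 249/80 511/240 83/36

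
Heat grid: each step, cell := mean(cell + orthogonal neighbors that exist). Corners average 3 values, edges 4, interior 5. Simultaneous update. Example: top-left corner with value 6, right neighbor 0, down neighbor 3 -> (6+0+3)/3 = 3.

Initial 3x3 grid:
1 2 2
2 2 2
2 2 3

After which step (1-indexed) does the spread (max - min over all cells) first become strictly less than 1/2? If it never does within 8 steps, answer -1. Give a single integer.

Step 1: max=7/3, min=5/3, spread=2/3
Step 2: max=41/18, min=31/18, spread=5/9
Step 3: max=473/216, min=391/216, spread=41/108
  -> spread < 1/2 first at step 3
Step 4: max=5531/2592, min=4837/2592, spread=347/1296
Step 5: max=65129/31104, min=59287/31104, spread=2921/15552
Step 6: max=771107/373248, min=721885/373248, spread=24611/186624
Step 7: max=9165281/4478976, min=8750623/4478976, spread=207329/2239488
Step 8: max=109242059/53747712, min=105748789/53747712, spread=1746635/26873856

Answer: 3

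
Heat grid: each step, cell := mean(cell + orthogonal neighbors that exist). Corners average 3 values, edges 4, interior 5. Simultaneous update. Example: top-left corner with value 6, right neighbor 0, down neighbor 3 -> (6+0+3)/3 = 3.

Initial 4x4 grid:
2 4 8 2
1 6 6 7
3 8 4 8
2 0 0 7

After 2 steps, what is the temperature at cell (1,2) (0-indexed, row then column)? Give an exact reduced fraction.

Step 1: cell (1,2) = 31/5
Step 2: cell (1,2) = 543/100
Full grid after step 2:
  31/9 13/3 82/15 197/36
  83/24 117/25 543/100 1447/240
  371/120 102/25 497/100 449/80
  23/9 667/240 309/80 19/4

Answer: 543/100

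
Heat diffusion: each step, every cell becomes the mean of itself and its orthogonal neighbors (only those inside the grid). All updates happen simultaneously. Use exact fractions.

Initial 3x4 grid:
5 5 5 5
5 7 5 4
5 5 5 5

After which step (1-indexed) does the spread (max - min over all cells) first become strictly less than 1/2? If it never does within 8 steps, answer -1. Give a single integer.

Answer: 3

Derivation:
Step 1: max=11/2, min=14/3, spread=5/6
Step 2: max=271/50, min=173/36, spread=553/900
Step 3: max=12787/2400, min=70207/14400, spread=1303/2880
  -> spread < 1/2 first at step 3
Step 4: max=114167/21600, min=640637/129600, spread=8873/25920
Step 5: max=45534427/8640000, min=257821687/51840000, spread=123079/414720
Step 6: max=2717847593/518400000, min=15578917733/3110400000, spread=29126713/124416000
Step 7: max=162642726787/31104000000, min=938278092847/186624000000, spread=300626143/1492992000
Step 8: max=9726156723233/1866240000000, min=56514930885773/11197440000000, spread=14736075629/89579520000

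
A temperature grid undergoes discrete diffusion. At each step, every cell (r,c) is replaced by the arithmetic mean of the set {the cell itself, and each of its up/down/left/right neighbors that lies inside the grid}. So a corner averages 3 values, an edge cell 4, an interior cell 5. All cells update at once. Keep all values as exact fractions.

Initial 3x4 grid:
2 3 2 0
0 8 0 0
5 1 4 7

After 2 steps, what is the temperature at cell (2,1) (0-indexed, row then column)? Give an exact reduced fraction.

Answer: 119/40

Derivation:
Step 1: cell (2,1) = 9/2
Step 2: cell (2,1) = 119/40
Full grid after step 2:
  55/18 34/15 127/60 11/9
  589/240 86/25 56/25 533/240
  41/12 119/40 419/120 101/36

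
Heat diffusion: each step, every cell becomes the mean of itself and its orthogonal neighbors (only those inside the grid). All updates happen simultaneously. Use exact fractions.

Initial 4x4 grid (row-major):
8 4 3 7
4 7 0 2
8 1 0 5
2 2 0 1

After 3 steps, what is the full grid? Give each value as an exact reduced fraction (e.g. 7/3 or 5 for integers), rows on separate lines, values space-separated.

Answer: 5401/1080 8273/1800 733/200 1259/360
17491/3600 451/120 3173/1000 3473/1200
893/240 3161/1000 433/200 2617/1200
397/120 93/40 1091/600 607/360

Derivation:
After step 1:
  16/3 11/2 7/2 4
  27/4 16/5 12/5 7/2
  15/4 18/5 6/5 2
  4 5/4 3/4 2
After step 2:
  211/36 263/60 77/20 11/3
  571/120 429/100 69/25 119/40
  181/40 13/5 199/100 87/40
  3 12/5 13/10 19/12
After step 3:
  5401/1080 8273/1800 733/200 1259/360
  17491/3600 451/120 3173/1000 3473/1200
  893/240 3161/1000 433/200 2617/1200
  397/120 93/40 1091/600 607/360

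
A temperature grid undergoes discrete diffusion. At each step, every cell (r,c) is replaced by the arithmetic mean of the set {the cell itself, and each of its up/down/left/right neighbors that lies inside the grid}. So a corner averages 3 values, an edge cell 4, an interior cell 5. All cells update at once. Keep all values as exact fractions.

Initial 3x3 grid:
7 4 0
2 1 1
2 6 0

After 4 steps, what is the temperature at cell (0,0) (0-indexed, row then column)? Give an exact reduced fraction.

Step 1: cell (0,0) = 13/3
Step 2: cell (0,0) = 31/9
Step 3: cell (0,0) = 1757/540
Step 4: cell (0,0) = 23911/8100
Full grid after step 4:
  23911/8100 191741/72000 143863/64800
  319799/108000 900179/360000 314857/144000
  360751/129600 2170267/864000 273901/129600

Answer: 23911/8100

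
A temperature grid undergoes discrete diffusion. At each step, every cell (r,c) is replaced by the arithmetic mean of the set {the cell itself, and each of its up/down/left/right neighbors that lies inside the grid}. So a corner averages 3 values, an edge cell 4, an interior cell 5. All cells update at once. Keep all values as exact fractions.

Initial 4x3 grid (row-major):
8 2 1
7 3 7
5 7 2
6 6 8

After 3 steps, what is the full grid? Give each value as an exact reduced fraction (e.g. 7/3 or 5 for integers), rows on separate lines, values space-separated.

Answer: 5441/1080 10331/2400 8807/2160
4661/900 9923/2000 30713/7200
20939/3600 2617/500 37853/7200
12511/2160 9439/1600 1477/270

Derivation:
After step 1:
  17/3 7/2 10/3
  23/4 26/5 13/4
  25/4 23/5 6
  17/3 27/4 16/3
After step 2:
  179/36 177/40 121/36
  343/60 223/50 1067/240
  167/30 144/25 1151/240
  56/9 447/80 217/36
After step 3:
  5441/1080 10331/2400 8807/2160
  4661/900 9923/2000 30713/7200
  20939/3600 2617/500 37853/7200
  12511/2160 9439/1600 1477/270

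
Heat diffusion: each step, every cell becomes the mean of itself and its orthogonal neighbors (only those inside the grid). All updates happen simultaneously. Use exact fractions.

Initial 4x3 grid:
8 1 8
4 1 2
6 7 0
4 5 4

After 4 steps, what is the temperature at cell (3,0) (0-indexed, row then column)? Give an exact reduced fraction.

Answer: 48523/10800

Derivation:
Step 1: cell (3,0) = 5
Step 2: cell (3,0) = 61/12
Step 3: cell (3,0) = 839/180
Step 4: cell (3,0) = 48523/10800
Full grid after step 4:
  270563/64800 561419/144000 236563/64800
  14309/3375 234541/60000 97097/27000
  39419/9000 30277/7500 8261/2250
  48523/10800 37429/9000 13841/3600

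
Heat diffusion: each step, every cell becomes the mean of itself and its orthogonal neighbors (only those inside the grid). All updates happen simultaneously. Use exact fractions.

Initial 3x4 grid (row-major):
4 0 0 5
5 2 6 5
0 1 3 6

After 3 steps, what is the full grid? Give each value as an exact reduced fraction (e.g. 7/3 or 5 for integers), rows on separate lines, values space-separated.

After step 1:
  3 3/2 11/4 10/3
  11/4 14/5 16/5 11/2
  2 3/2 4 14/3
After step 2:
  29/12 201/80 647/240 139/36
  211/80 47/20 73/20 167/40
  25/12 103/40 401/120 85/18
After step 3:
  227/90 399/160 4579/1440 7727/2160
  759/320 549/200 1297/400 1969/480
  1751/720 207/80 643/180 2203/540

Answer: 227/90 399/160 4579/1440 7727/2160
759/320 549/200 1297/400 1969/480
1751/720 207/80 643/180 2203/540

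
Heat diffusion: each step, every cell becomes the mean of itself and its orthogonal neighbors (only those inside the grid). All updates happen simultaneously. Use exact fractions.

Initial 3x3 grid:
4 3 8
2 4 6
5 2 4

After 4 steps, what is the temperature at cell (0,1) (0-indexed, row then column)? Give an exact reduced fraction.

Step 1: cell (0,1) = 19/4
Step 2: cell (0,1) = 1009/240
Step 3: cell (0,1) = 63263/14400
Step 4: cell (0,1) = 3642961/864000
Full grid after step 4:
  85543/21600 3642961/864000 594383/129600
  357829/96000 1487207/360000 1894793/432000
  26581/7200 1118987/288000 20429/4800

Answer: 3642961/864000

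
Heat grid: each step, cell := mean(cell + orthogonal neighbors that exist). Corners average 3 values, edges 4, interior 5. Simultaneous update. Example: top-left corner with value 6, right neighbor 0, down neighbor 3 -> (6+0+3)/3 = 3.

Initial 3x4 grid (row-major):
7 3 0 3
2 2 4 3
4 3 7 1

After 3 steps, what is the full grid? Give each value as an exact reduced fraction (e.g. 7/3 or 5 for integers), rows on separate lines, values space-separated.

Answer: 2411/720 761/240 67/24 1919/720
3337/960 81/25 187/60 8431/2880
1243/360 559/160 967/288 3581/1080

Derivation:
After step 1:
  4 3 5/2 2
  15/4 14/5 16/5 11/4
  3 4 15/4 11/3
After step 2:
  43/12 123/40 107/40 29/12
  271/80 67/20 3 697/240
  43/12 271/80 877/240 61/18
After step 3:
  2411/720 761/240 67/24 1919/720
  3337/960 81/25 187/60 8431/2880
  1243/360 559/160 967/288 3581/1080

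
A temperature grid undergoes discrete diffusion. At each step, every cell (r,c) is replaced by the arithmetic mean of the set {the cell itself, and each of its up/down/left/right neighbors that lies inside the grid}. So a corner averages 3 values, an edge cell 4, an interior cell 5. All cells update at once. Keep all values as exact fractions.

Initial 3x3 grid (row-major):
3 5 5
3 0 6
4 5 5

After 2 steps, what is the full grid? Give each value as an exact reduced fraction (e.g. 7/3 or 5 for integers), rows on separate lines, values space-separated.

After step 1:
  11/3 13/4 16/3
  5/2 19/5 4
  4 7/2 16/3
After step 2:
  113/36 321/80 151/36
  419/120 341/100 277/60
  10/3 499/120 77/18

Answer: 113/36 321/80 151/36
419/120 341/100 277/60
10/3 499/120 77/18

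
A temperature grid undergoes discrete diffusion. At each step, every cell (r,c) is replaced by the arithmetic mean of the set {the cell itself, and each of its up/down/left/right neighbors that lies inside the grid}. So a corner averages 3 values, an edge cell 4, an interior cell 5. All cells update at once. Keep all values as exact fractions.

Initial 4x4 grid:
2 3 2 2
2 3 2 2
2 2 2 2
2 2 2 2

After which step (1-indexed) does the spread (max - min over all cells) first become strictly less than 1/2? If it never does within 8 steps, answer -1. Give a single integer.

Step 1: max=5/2, min=2, spread=1/2
Step 2: max=569/240, min=2, spread=89/240
  -> spread < 1/2 first at step 2
Step 3: max=314/135, min=2, spread=44/135
Step 4: max=37277/16200, min=1213/600, spread=2263/8100
Step 5: max=44153/19440, min=12209/6000, spread=7181/30375
Step 6: max=16401337/7290000, min=276851/135000, spread=1451383/7290000
Step 7: max=487774183/218700000, min=1670927/810000, spread=36623893/218700000
Step 8: max=14534676001/6561000000, min=84018379/40500000, spread=923698603/6561000000

Answer: 2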